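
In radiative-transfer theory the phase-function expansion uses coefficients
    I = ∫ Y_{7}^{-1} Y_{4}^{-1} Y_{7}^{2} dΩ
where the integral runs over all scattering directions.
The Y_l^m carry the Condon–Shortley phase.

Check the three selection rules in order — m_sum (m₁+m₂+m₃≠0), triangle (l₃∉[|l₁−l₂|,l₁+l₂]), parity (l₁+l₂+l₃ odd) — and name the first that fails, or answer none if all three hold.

none

m₁+m₂+m₃ = -1 − 1 + 2 = 0  ✓
triangle: |7−4|=3 ≤ l₃=7 ≤ 7+4=11  ✓
parity: l₁+l₂+l₃ = 18 is even  ✓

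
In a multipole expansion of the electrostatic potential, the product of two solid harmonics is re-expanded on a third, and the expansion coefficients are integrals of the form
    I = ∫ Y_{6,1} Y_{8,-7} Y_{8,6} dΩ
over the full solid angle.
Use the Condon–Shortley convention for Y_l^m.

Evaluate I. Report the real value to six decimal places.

m-sum 0 ✓  L=22 even ✓  2≤8≤14 ✓
Π(2lᵢ+1) = 13×17×17 = 3757
triangle coeff Δ(6,8,8) = 1/13742520792
Σ_t [0,6]: t=0:+1/41803776000 t=1:−1/435456000 t=2:+1/39813120 t=3:−1/18662400 t=4:+1/39813120 t=5:−1/435456000 t=6:+1/41803776000 = -11/1393459200
(3j)²=600/96577 [(6 8 8; 0 0 0)], sign=-1
Σ_t [0,1]: t=0:+1/31352832000 t=1:−1/20901888000 = -1/62705664000
(3j)²=455/178296 [(6 8 8; 1 -7 6)], sign=-1
⇒ 4πI² = 11375/190969
I = (+1)√(11375/190969/(4π)) = 0.06884768

0.068848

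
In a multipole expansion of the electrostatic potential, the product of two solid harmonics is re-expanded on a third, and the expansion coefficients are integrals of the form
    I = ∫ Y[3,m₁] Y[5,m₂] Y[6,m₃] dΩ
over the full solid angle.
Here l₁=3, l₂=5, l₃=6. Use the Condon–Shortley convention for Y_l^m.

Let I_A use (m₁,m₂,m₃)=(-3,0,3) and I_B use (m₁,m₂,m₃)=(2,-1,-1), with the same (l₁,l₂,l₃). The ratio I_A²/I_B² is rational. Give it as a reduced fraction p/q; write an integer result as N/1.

Shared (l₁,l₂,l₃)=(3,5,6): N and (l;000)² cancel in I_A²/I_B².
A: Δ = 2!·4!·8!/15! = 1/675675; Racah Σ t=2..2: t=2:+1/34560 = 1/34560; ⇒ 3j(3 5 6; -3 0 3)² = 4/143, sgn -1
B: Δ = 2!·4!·8!/15! = 1/675675; Racah Σ t=0..1: t=0:+1/6912 t=1:−1/17280 = 1/11520; ⇒ 3j(3 5 6; 2 -1 -1)² = 2/143, sgn -1
I_A²/I_B² = (4/143)/(2/143) = 2/1

2/1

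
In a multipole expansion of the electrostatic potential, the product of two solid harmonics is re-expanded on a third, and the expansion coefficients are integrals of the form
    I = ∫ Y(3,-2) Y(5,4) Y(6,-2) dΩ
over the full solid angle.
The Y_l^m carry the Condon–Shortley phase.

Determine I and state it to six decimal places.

Checks pass: Σm=0; 14 even; l₃=6∈[2,8].
(2·3+1)(2·5+1)(2·6+1) = 1001
Δ: 2! 4! 8! / 15! → 1/675675
sum: t=0:+1/8640 t=1:−1/2304 t=2:+1/8640 = -7/34560
3j²(3 5 6; 0 0 0) = Δ·Π!·Σ² = 7/429  (sign -1)
sum: t=1:−1/967680 t=2:+1/60480 = 1/64512
3j²(3 5 6; -2 4 -2) = Δ·Π!·Σ² = 15/1001  (sign +1)
combine: 4πI² = 1001·7/429·15/1001 = 35/143
take √, sign -1: I = -0.13956004

-0.139560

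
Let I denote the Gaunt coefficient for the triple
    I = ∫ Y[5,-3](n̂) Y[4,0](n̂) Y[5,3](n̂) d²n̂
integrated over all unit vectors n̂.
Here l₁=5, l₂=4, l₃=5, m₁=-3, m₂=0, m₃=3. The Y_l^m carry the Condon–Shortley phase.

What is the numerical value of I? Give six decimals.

Rules hold: Σm=0, L=14 even, 1≤5≤9.
N = 11·9·11 = 1089
Δ = 4!·6!·4!/15! = 1/3153150
Racah Σ t=0..4: t=0:+1/69120 t=1:−1/1728 t=2:+1/576 t=3:−1/1728 t=4:+1/69120 = 7/11520
⇒ 3j(5 4 5; 0 0 0)² = 2/143, sgn -1
Racah Σ t=2..4: t=2:+1/11520 t=3:−1/4320 t=4:+1/27648 = -1/9216
⇒ 3j(5 4 5; -3 0 3)² = 2/143, sgn -1
4πI² = N·(3j₀)²·(3jₘ)² = 36/169
I = +1·√(0.213018/4π) = 0.13019760

0.130198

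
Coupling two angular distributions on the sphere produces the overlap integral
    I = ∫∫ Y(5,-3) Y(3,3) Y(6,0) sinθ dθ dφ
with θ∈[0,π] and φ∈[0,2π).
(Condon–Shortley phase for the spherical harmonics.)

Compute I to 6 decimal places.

-0.110086

Checks pass: Σm=0; 14 even; l₃=6∈[2,8].
(2·5+1)(2·3+1)(2·6+1) = 1001
Δ: 2! 8! 4! / 15! → 1/675675
sum: t=0:+1/8640 t=1:−1/2304 t=2:+1/8640 = -7/34560
3j²(5 3 6; 0 0 0) = Δ·Π!·Σ² = 7/429  (sign -1)
sum: t=2:+1/69120 = 1/69120
3j²(5 3 6; -3 3 0) = Δ·Π!·Σ² = 4/429  (sign +1)
combine: 4πI² = 1001·7/429·4/429 = 196/1287
take √, sign -1: I = -0.11008644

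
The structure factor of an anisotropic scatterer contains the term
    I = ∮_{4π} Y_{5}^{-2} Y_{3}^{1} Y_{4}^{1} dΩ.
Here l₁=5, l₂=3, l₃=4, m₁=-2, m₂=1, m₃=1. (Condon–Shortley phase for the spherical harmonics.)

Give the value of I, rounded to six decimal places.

Checks pass: Σm=0; 12 even; l₃=4∈[2,8].
(2·5+1)(2·3+1)(2·4+1) = 693
Δ: 4! 6! 2! / 13! → 1/180180
sum: t=1:−1/576 t=2:+1/144 t=3:−1/576 = 1/288
3j²(5 3 4; 0 0 0) = Δ·Π!·Σ² = 20/1001  (sign +1)
sum: t=2:+1/960 t=3:−1/288 t=4:+1/1728 = -1/540
3j²(5 3 4; -2 1 1) = Δ·Π!·Σ² = 128/6435  (sign +1)
combine: 4πI² = 693·20/1001·128/6435 = 512/1859
take √, sign +1: I = 0.14804384

0.148044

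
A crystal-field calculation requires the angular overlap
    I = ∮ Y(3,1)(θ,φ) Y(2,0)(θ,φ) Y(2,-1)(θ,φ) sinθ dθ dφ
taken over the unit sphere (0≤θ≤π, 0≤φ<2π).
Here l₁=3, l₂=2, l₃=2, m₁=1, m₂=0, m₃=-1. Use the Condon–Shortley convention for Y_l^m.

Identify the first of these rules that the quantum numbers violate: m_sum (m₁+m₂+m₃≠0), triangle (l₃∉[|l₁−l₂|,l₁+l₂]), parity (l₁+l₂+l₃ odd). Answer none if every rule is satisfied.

m₁+m₂+m₃ = 1 + 0 − 1 = 0  ✓
triangle: |3−2|=1 ≤ l₃=2 ≤ 3+2=5  ✓
parity: l₁+l₂+l₃ = 7 is odd  ✗

parity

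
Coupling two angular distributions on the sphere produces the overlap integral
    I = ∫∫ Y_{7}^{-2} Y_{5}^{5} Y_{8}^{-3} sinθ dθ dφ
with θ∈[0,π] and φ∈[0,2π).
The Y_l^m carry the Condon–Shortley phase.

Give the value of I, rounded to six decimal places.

m-sum 0 ✓  L=20 even ✓  2≤8≤12 ✓
Π(2lᵢ+1) = 15×11×17 = 2805
triangle coeff Δ(7,5,8) = 1/814773960
Σ_t [0,4]: t=0:+1/87091200 t=1:−1/4976640 t=2:+1/2073600 t=3:−1/4976640 t=4:+1/87091200 = 1/9676800
(3j)²=360/46189 [(7 5 8; 0 0 0)], sign=+1
Σ_t [4,4]: t=4:+1/248832000 = 1/248832000
(3j)²=63/4199 [(7 5 8; -2 5 -3)], sign=-1
⇒ 4πI² = 340200/1037153
I = (-1)√(340200/1037153/(4π)) = -0.16156259

-0.161563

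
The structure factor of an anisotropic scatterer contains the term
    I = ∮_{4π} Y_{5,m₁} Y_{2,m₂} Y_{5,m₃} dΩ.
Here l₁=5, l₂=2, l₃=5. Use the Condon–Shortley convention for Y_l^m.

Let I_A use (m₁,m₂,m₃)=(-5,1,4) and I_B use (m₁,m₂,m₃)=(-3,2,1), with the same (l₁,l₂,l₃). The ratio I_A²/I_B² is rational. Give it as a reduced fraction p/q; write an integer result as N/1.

l's match ⇒ only the (l;m) 3-j factors differ between A and B.
A: triangle coeff Δ(5,2,5) = 1/38610; Σ_t [2,2]: t=2:+1/80640 = 1/80640; (3j)²=9/286 [(5 2 5; -5 1 4)], sign=-1
B: triangle coeff Δ(5,2,5) = 1/38610; Σ_t [2,2]: t=2:+1/5760 = 1/5760; (3j)²=56/2145 [(5 2 5; -3 2 1)], sign=+1
I_A²/I_B² = (9/286)/(56/2145) = 135/112

135/112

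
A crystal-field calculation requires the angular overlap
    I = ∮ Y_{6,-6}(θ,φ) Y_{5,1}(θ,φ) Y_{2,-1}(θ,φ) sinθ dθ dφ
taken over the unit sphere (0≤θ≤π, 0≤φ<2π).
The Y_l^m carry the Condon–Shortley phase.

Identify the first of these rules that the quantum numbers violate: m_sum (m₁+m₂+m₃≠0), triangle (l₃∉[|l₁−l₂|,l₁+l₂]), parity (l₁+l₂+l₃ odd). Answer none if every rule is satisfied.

azimuthal sum: -6 + 1 − 1 = -6  ✗
1 ≤ 2 ≤ 11 (triangle on l)
L = 6 + 5 + 2 = 13 (odd)

m_sum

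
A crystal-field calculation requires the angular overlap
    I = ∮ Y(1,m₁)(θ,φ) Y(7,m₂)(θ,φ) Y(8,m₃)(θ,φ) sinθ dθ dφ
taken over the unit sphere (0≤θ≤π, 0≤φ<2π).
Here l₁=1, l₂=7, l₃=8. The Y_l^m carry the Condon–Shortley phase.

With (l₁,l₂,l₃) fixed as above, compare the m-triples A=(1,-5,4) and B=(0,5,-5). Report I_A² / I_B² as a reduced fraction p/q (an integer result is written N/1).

2/13

Shared (l₁,l₂,l₃)=(1,7,8): N and (l;000)² cancel in I_A²/I_B².
A: Δ = 0!·2!·14!/17! = 1/2040; Racah Σ t=0..0: t=0:+1/1916006400 = 1/1916006400; ⇒ 3j(1 7 8; 1 -5 4)² = 1/340, sgn +1
B: Δ = 0!·2!·14!/17! = 1/2040; Racah Σ t=0..0: t=0:+1/958003200 = 1/958003200; ⇒ 3j(1 7 8; 0 5 -5)² = 13/680, sgn -1
I_A²/I_B² = (1/340)/(13/680) = 2/13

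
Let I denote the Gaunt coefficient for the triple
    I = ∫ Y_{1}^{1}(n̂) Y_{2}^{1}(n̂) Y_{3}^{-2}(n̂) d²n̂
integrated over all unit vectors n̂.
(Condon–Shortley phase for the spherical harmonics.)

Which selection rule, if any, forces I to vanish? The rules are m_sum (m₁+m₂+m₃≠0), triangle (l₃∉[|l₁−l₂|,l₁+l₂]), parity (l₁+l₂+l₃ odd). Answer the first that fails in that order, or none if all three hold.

none

Σmᵢ = 0  ✓
l₃∈[|l₁−l₂|,l₁+l₂]=[1,3], have l₃=3  ✓
Σlᵢ = 6 ⇒ even  ✓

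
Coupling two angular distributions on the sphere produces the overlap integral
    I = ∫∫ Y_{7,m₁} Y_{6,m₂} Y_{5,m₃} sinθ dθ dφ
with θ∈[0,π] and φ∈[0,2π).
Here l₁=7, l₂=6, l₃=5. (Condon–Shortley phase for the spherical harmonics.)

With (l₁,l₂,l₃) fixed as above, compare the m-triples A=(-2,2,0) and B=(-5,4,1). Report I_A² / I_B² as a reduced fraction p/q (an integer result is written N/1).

81/30118

Shared (l₁,l₂,l₃)=(7,6,5): N and (l;000)² cancel in I_A²/I_B².
A: Δ = 8!·6!·4!/19! = 1/174594420; Racah Σ t=4..8: t=4:+1/1658880 t=5:−1/207360 t=6:+1/207360 t=7:−1/1451520 t=8:+1/116121600 = -1/12902400; ⇒ 3j(7 6 5; -2 2 0)² = 27/1293292, sgn +1
B: Δ = 8!·6!·4!/19! = 1/174594420; Racah Σ t=6..8: t=6:+1/24883200 t=7:−1/3628800 t=8:+1/7741440 = -37/348364800; ⇒ 3j(7 6 5; -5 4 1)² = 1369/176358, sgn -1
I_A²/I_B² = (27/1293292)/(1369/176358) = 81/30118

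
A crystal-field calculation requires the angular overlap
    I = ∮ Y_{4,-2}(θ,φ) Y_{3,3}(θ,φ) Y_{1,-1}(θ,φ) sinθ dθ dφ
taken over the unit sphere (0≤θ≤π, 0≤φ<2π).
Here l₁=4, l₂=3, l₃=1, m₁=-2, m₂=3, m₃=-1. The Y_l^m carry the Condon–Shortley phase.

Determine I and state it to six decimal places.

m-sum 0 ✓  L=8 even ✓  1≤1≤7 ✓
Π(2lᵢ+1) = 9×7×3 = 189
triangle coeff Δ(4,3,1) = 1/252
Σ_t [3,3]: t=3:−1/36 = -1/36
(3j)²=4/63 [(4 3 1; 0 0 0)], sign=+1
Σ_t [6,6]: t=6:+1/1440 = 1/1440
(3j)²=1/252 [(4 3 1; -2 3 -1)], sign=+1
⇒ 4πI² = 1/21
I = (+1)√(1/21/(4π)) = 0.06155813

0.061558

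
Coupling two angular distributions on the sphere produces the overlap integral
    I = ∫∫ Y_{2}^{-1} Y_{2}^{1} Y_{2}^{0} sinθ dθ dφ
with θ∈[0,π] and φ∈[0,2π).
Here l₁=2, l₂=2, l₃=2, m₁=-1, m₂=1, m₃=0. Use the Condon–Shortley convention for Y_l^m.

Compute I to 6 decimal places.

Rules hold: Σm=0, L=6 even, 0≤2≤4.
N = 5·5·5 = 125
Δ = 2!·2!·2!/7! = 1/630
Racah Σ t=0..2: t=0:+1/8 t=1:−1/1 t=2:+1/8 = -3/4
⇒ 3j(2 2 2; 0 0 0)² = 2/35, sgn -1
Racah Σ t=1..2: t=1:−1/4 t=2:+1/2 = 1/4
⇒ 3j(2 2 2; -1 1 0)² = 1/70, sgn +1
4πI² = N·(3j₀)²·(3jₘ)² = 5/49
I = -1·√(0.102041/4π) = -0.09011188

-0.090112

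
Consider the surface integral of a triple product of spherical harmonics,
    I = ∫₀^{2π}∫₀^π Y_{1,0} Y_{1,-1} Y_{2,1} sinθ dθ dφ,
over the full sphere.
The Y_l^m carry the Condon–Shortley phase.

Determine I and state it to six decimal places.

-0.218510

Checks pass: Σm=0; 4 even; l₃=2∈[0,2].
(2·1+1)(2·1+1)(2·2+1) = 45
Δ: 0! 2! 2! / 5! → 1/30
sum: t=0:+1/1 = 1/1
3j²(1 1 2; 0 0 0) = Δ·Π!·Σ² = 2/15  (sign +1)
sum: t=0:+1/2 = 1/2
3j²(1 1 2; 0 -1 1) = Δ·Π!·Σ² = 1/10  (sign -1)
combine: 4πI² = 45·2/15·1/10 = 3/5
take √, sign -1: I = -0.21850969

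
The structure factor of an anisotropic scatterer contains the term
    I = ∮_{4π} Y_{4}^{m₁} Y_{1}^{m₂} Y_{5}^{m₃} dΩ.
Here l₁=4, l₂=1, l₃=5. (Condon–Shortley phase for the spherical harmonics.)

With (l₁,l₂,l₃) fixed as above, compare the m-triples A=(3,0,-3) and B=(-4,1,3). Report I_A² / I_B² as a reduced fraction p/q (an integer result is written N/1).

16/1

l's match ⇒ only the (l;m) 3-j factors differ between A and B.
A: triangle coeff Δ(4,1,5) = 1/495; Σ_t [0,0]: t=0:+1/5040 = 1/5040; (3j)²=16/495 [(4 1 5; 3 0 -3)], sign=+1
B: triangle coeff Δ(4,1,5) = 1/495; Σ_t [0,0]: t=0:+1/80640 = 1/80640; (3j)²=1/495 [(4 1 5; -4 1 3)], sign=+1
I_A²/I_B² = (16/495)/(1/495) = 16/1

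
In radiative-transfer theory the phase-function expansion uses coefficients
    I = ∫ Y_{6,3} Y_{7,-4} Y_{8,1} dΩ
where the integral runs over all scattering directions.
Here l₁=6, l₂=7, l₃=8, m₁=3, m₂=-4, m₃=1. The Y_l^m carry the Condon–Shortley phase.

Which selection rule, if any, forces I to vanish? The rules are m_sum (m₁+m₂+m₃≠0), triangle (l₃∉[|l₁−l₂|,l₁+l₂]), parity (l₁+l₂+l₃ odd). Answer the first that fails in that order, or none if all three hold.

Σmᵢ = 0  ✓
l₃∈[|l₁−l₂|,l₁+l₂]=[1,13], have l₃=8  ✓
Σlᵢ = 21 ⇒ odd  ✗

parity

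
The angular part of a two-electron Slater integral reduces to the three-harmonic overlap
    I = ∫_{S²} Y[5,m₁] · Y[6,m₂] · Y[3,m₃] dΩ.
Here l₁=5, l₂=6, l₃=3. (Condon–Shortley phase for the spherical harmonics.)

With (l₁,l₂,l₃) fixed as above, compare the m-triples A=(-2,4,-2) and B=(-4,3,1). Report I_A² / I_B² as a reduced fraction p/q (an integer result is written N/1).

1/4

Shared (l₁,l₂,l₃)=(5,6,3): N and (l;000)² cancel in I_A²/I_B².
A: Δ = 8!·2!·4!/15! = 1/675675; Racah Σ t=6..7: t=6:+1/34560 t=7:−1/60480 = 1/80640; ⇒ 3j(5 6 3; -2 4 -2)² = 6/1001, sgn -1
B: Δ = 8!·2!·4!/15! = 1/675675; Racah Σ t=7..8: t=7:−1/40320 t=8:+1/241920 = -1/48384; ⇒ 3j(5 6 3; -4 3 1)² = 24/1001, sgn -1
I_A²/I_B² = (6/1001)/(24/1001) = 1/4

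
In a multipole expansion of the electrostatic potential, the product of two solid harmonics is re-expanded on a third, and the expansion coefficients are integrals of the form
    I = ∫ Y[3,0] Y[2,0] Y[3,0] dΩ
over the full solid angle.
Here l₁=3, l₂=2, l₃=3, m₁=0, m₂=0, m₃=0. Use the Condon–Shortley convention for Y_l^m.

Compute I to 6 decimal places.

0.168209

Rules hold: Σm=0, L=8 even, 1≤3≤5.
N = 7·5·7 = 245
Δ = 2!·4!·2!/9! = 1/3780
Racah Σ t=0..2: t=0:+1/24 t=1:−1/4 t=2:+1/24 = -1/6
⇒ 3j(3 2 3; 0 0 0)² = 4/105, sgn +1
(m-triple is (0,0,0) — same symbol as above.)
4πI² = N·(3j₀)²·(3jₘ)² = 16/45
I = +1·√(0.355556/4π) = 0.16820883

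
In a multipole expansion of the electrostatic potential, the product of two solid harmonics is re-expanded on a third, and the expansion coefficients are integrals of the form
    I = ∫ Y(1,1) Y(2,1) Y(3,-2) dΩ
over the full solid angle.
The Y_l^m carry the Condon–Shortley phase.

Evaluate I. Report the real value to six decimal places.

Checks pass: Σm=0; 6 even; l₃=3∈[1,3].
(2·1+1)(2·2+1)(2·3+1) = 105
Δ: 0! 2! 4! / 7! → 1/105
sum: t=0:+1/4 = 1/4
3j²(1 2 3; 0 0 0) = Δ·Π!·Σ² = 3/35  (sign -1)
sum: t=0:+1/12 = 1/12
3j²(1 2 3; 1 1 -2) = Δ·Π!·Σ² = 2/21  (sign -1)
combine: 4πI² = 105·3/35·2/21 = 6/7
take √, sign +1: I = 0.26116903

0.261169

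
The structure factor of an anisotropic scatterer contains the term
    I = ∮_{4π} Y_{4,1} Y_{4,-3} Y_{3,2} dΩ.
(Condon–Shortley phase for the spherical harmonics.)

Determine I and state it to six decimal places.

0.000000

L=11 odd ⇒ parity kills the (l;000) factor ⇒ I = 0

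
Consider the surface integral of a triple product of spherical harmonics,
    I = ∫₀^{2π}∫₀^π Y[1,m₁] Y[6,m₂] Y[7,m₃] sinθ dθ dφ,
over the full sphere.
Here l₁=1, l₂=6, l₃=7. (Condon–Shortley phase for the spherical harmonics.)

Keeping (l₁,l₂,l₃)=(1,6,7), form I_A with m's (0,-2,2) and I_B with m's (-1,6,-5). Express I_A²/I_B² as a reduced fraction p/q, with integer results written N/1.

45/1

Same 1,6,7: normalisation and zero-m 3j drop out of the ratio.
A: Δ: 0! 2! 12! / 15! → 1/1365; sum: t=0:+1/967680 = 1/967680; 3j²(1 6 7; 0 -2 2) = Δ·Π!·Σ² = 3/91  (sign -1)
B: Δ: 0! 2! 12! / 15! → 1/1365; sum: t=0:+1/958003200 = 1/958003200; 3j²(1 6 7; -1 6 -5) = Δ·Π!·Σ² = 1/1365  (sign +1)
I_A²/I_B² = (3/91)/(1/1365) = 45/1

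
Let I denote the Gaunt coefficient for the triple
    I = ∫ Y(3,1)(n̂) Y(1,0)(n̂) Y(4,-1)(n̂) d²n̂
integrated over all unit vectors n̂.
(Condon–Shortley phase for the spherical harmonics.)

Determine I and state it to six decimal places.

m-sum 0 ✓  L=8 even ✓  2≤4≤4 ✓
Π(2lᵢ+1) = 7×3×9 = 189
triangle coeff Δ(3,1,4) = 1/252
Σ_t [0,0]: t=0:+1/36 = 1/36
(3j)²=4/63 [(3 1 4; 0 0 0)], sign=+1
Σ_t [0,0]: t=0:+1/48 = 1/48
(3j)²=5/84 [(3 1 4; 1 0 -1)], sign=-1
⇒ 4πI² = 5/7
I = (-1)√(5/7/(4π)) = -0.23841361

-0.238414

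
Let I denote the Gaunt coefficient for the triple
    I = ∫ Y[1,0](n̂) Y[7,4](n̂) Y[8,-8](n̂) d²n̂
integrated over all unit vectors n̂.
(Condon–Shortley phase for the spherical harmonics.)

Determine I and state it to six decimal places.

Σmᵢ = -4 ≠ 0, so the φ-integral vanishes; I = 0

0.000000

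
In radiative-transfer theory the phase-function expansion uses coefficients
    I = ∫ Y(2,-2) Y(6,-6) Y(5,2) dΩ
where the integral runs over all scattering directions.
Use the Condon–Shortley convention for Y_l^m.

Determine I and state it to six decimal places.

-2 − 6 + 2 = -6 ≠ 0: azimuthal integral kills it; I = 0

0.000000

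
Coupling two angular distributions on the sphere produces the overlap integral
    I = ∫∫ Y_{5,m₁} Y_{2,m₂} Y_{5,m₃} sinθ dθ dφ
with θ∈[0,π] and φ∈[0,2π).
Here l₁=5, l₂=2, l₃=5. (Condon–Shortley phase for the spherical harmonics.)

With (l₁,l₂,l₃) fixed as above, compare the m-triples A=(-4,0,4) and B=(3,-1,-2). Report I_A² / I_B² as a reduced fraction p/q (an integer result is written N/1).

9/25

Shared (l₁,l₂,l₃)=(5,2,5): N and (l;000)² cancel in I_A²/I_B².
A: Δ = 2!·8!·2!/13! = 1/38610; Racah Σ t=1..2: t=1:−1/40320 t=2:+1/20160 = 1/40320; ⇒ 3j(5 2 5; -4 0 4)² = 6/715, sgn -1
B: Δ = 2!·8!·2!/13! = 1/38610; Racah Σ t=0..1: t=0:+1/2880 t=1:−1/10080 = 1/4032; ⇒ 3j(5 2 5; 3 -1 -2)² = 10/429, sgn -1
I_A²/I_B² = (6/715)/(10/429) = 9/25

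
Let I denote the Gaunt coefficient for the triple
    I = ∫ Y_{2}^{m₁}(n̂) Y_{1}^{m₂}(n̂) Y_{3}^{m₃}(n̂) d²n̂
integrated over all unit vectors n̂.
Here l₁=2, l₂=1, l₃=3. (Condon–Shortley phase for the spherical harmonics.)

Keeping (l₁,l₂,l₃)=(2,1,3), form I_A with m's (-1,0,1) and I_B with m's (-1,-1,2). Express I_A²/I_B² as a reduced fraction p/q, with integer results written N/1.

4/5

Shared (l₁,l₂,l₃)=(2,1,3): N and (l;000)² cancel in I_A²/I_B².
A: Δ = 0!·4!·2!/7! = 1/105; Racah Σ t=0..0: t=0:+1/6 = 1/6; ⇒ 3j(2 1 3; -1 0 1)² = 8/105, sgn +1
B: Δ = 0!·4!·2!/7! = 1/105; Racah Σ t=0..0: t=0:+1/12 = 1/12; ⇒ 3j(2 1 3; -1 -1 2)² = 2/21, sgn -1
I_A²/I_B² = (8/105)/(2/21) = 4/5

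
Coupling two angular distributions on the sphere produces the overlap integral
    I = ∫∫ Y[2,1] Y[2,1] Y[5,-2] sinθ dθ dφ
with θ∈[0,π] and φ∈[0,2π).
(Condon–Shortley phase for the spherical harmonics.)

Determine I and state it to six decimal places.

0.000000

l₃=5 ∉ [0,4] — triangle fails ⇒ I = 0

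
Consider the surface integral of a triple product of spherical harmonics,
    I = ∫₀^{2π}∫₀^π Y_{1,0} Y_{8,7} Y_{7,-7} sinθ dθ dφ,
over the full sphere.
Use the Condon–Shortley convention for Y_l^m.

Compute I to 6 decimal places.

-0.118504

Checks pass: Σm=0; 16 even; l₃=7∈[7,9].
(2·1+1)(2·8+1)(2·7+1) = 765
Δ: 2! 0! 14! / 17! → 1/2040
sum: t=1:−1/25401600 = -1/25401600
3j²(1 8 7; 0 0 0) = Δ·Π!·Σ² = 8/255  (sign +1)
sum: t=1:−1/87178291200 = -1/87178291200
3j²(1 8 7; 0 7 -7) = Δ·Π!·Σ² = 1/136  (sign -1)
combine: 4πI² = 765·8/255·1/136 = 3/17
take √, sign -1: I = -0.11850352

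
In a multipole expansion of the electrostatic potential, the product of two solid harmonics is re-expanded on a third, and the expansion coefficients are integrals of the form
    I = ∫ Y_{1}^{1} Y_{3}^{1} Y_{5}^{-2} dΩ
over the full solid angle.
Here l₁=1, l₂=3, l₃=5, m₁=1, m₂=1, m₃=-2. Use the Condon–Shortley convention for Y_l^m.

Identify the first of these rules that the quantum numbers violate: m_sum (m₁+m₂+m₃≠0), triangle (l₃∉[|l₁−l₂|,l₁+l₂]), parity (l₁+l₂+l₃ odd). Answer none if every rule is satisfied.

Σmᵢ = 0  ✓
l₃∈[|l₁−l₂|,l₁+l₂]=[2,4], have l₃=5  ✗
Σlᵢ = 9 ⇒ odd

triangle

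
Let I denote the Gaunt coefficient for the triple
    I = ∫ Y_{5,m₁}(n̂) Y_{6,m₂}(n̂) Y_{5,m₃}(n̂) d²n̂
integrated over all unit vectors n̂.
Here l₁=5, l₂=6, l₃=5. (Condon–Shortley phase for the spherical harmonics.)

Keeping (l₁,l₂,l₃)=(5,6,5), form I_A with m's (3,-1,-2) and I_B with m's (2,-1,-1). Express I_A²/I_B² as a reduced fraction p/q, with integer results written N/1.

7/384

Shared (l₁,l₂,l₃)=(5,6,5): N and (l;000)² cancel in I_A²/I_B².
A: Δ = 6!·4!·6!/17! = 1/28588560; Racah Σ t=0..2: t=0:+1/345600 t=1:−1/34560 t=2:+1/41472 = -1/518400; ⇒ 3j(5 6 5; 3 -1 -2)² = 7/36465, sgn +1
B: Δ = 6!·4!·6!/17! = 1/28588560; Racah Σ t=0..3: t=0:+1/518400 t=1:−1/23040 t=2:+1/10368 t=3:−1/41472 = 1/32400; ⇒ 3j(5 6 5; 2 -1 -1)² = 128/12155, sgn +1
I_A²/I_B² = (7/36465)/(128/12155) = 7/384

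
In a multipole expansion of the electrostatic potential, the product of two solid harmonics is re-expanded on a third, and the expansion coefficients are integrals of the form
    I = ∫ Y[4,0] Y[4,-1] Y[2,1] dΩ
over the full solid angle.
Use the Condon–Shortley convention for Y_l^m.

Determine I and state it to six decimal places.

Checks pass: Σm=0; 10 even; l₃=2∈[0,8].
(2·4+1)(2·4+1)(2·2+1) = 405
Δ: 6! 2! 2! / 11! → 1/13860
sum: t=2:+1/192 t=3:−1/36 t=4:+1/192 = -5/288
3j²(4 4 2; 0 0 0) = Δ·Π!·Σ² = 20/693  (sign -1)
sum: t=2:+1/96 t=3:−1/72 = -1/288
3j²(4 4 2; 0 -1 1) = Δ·Π!·Σ² = 1/462  (sign +1)
combine: 4πI² = 405·20/693·1/462 = 150/5929
take √, sign -1: I = -0.04486937

-0.044869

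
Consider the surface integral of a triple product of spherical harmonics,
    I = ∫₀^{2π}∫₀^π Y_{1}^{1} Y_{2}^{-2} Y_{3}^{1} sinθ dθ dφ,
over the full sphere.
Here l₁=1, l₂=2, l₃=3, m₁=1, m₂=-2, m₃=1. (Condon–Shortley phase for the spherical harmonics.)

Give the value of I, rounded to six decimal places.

-0.082589

Checks pass: Σm=0; 6 even; l₃=3∈[1,3].
(2·1+1)(2·2+1)(2·3+1) = 105
Δ: 0! 2! 4! / 7! → 1/105
sum: t=0:+1/4 = 1/4
3j²(1 2 3; 0 0 0) = Δ·Π!·Σ² = 3/35  (sign -1)
sum: t=0:+1/48 = 1/48
3j²(1 2 3; 1 -2 1) = Δ·Π!·Σ² = 1/105  (sign +1)
combine: 4πI² = 105·3/35·1/105 = 3/35
take √, sign -1: I = -0.08258890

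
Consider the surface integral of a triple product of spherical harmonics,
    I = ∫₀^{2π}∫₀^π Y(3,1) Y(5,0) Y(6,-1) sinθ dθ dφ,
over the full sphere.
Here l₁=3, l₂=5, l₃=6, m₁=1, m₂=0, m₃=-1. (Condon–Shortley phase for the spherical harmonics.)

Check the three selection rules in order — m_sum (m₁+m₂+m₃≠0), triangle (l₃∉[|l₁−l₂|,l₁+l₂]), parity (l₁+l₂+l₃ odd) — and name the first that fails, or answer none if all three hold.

none

Σmᵢ = 0  ✓
l₃∈[|l₁−l₂|,l₁+l₂]=[2,8], have l₃=6  ✓
Σlᵢ = 14 ⇒ even  ✓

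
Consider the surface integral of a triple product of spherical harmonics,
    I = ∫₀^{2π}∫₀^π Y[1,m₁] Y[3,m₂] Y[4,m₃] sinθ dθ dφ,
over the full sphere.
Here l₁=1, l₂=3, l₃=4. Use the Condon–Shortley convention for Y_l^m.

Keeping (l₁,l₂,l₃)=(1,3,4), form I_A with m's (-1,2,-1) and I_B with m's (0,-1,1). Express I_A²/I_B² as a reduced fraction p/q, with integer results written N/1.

Same 1,3,4: normalisation and zero-m 3j drop out of the ratio.
A: Δ: 0! 2! 6! / 9! → 1/252; sum: t=0:+1/240 = 1/240; 3j²(1 3 4; -1 2 -1) = Δ·Π!·Σ² = 1/84  (sign -1)
B: Δ: 0! 2! 6! / 9! → 1/252; sum: t=0:+1/48 = 1/48; 3j²(1 3 4; 0 -1 1) = Δ·Π!·Σ² = 5/84  (sign -1)
I_A²/I_B² = (1/84)/(5/84) = 1/5

1/5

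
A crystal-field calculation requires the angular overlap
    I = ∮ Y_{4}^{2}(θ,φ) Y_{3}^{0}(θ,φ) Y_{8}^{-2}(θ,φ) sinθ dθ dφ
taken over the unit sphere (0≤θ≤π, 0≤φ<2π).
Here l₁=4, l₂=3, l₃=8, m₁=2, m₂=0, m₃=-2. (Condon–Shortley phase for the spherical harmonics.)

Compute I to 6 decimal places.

0.000000

triangle: need 1≤l₃≤7, have 8; I=0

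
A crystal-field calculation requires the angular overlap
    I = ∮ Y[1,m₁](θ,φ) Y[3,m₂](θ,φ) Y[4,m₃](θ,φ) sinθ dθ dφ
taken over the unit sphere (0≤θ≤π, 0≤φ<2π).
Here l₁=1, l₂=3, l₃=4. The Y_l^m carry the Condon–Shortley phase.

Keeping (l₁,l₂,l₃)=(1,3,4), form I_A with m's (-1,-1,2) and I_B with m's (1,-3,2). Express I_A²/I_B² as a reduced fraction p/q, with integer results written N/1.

Shared (l₁,l₂,l₃)=(1,3,4): N and (l;000)² cancel in I_A²/I_B².
A: Δ = 0!·2!·6!/9! = 1/252; Racah Σ t=0..0: t=0:+1/96 = 1/96; ⇒ 3j(1 3 4; -1 -1 2)² = 5/84, sgn +1
B: Δ = 0!·2!·6!/9! = 1/252; Racah Σ t=0..0: t=0:+1/1440 = 1/1440; ⇒ 3j(1 3 4; 1 -3 2)² = 1/252, sgn +1
I_A²/I_B² = (5/84)/(1/252) = 15/1

15/1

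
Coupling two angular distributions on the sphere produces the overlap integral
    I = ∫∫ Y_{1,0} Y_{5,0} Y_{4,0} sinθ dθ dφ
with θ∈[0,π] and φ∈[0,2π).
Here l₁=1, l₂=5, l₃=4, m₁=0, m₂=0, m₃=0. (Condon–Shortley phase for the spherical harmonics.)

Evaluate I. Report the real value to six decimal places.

Checks pass: Σm=0; 10 even; l₃=4∈[4,6].
(2·1+1)(2·5+1)(2·4+1) = 297
Δ: 2! 0! 8! / 11! → 1/495
sum: t=1:−1/576 = -1/576
3j²(1 5 4; 0 0 0) = Δ·Π!·Σ² = 5/99  (sign -1)
(m-triple is (0,0,0) — same symbol as above.)
combine: 4πI² = 297·5/99·5/99 = 25/33
take √, sign +1: I = 0.24553200

0.245532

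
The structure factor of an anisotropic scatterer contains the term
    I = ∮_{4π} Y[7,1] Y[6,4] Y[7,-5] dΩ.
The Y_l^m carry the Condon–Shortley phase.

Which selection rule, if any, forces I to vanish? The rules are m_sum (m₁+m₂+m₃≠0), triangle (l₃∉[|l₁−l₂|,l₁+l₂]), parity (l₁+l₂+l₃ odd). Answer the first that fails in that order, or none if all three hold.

m₁+m₂+m₃ = 1 + 4 − 5 = 0  ✓
triangle: |7−6|=1 ≤ l₃=7 ≤ 7+6=13  ✓
parity: l₁+l₂+l₃ = 20 is even  ✓

none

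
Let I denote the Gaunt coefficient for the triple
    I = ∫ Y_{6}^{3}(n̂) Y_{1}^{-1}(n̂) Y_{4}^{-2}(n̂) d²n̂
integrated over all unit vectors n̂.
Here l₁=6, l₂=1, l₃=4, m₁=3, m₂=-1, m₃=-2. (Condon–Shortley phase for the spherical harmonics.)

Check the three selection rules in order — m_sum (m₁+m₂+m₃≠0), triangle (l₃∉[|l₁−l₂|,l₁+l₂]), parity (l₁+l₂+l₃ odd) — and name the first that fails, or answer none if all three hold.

triangle

Σmᵢ = 0  ✓
l₃∈[|l₁−l₂|,l₁+l₂]=[5,7], have l₃=4  ✗
Σlᵢ = 11 ⇒ odd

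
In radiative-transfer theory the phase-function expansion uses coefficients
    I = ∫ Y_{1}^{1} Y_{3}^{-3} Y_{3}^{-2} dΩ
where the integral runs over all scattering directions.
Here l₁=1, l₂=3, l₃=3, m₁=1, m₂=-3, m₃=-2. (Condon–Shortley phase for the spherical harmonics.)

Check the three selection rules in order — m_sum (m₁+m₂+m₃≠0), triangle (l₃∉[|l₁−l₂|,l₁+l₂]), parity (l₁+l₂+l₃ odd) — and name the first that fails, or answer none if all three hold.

m_sum

m₁+m₂+m₃ = 1 − 3 − 2 = -4  ✗
triangle: |1−3|=2 ≤ l₃=3 ≤ 1+3=4
parity: l₁+l₂+l₃ = 7 is odd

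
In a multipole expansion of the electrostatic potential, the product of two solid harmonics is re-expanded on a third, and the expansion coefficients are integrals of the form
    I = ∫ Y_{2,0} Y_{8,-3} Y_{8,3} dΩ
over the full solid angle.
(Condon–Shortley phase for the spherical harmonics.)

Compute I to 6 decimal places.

-0.099597

Checks pass: Σm=0; 18 even; l₃=8∈[6,10].
(2·2+1)(2·8+1)(2·8+1) = 1445
Δ: 2! 2! 14! / 19! → 1/348840
sum: t=0:+1/116121600 t=1:−1/25401600 t=2:+1/116121600 = -1/45158400
3j²(2 8 8; 0 0 0) = Δ·Π!·Σ² = 24/1615  (sign -1)
sum: t=0:+1/174182400 t=1:−1/87091200 t=2:+1/958003200 = -1/212889600
3j²(2 8 8; 0 -3 3) = Δ·Π!·Σ² = 15/2584  (sign +1)
combine: 4πI² = 1445·24/1615·15/2584 = 45/361
take √, sign -1: I = -0.09959734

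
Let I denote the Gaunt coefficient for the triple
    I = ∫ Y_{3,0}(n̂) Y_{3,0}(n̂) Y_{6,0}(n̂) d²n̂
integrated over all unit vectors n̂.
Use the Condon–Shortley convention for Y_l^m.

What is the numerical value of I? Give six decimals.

Checks pass: Σm=0; 12 even; l₃=6∈[0,6].
(2·3+1)(2·3+1)(2·6+1) = 637
Δ: 0! 6! 6! / 13! → 1/12012
sum: t=0:+1/1296 = 1/1296
3j²(3 3 6; 0 0 0) = Δ·Π!·Σ² = 100/3003  (sign +1)
(m-triple is (0,0,0) — same symbol as above.)
combine: 4πI² = 637·100/3003·100/3003 = 10000/14157
take √, sign +1: I = 0.23708793

0.237088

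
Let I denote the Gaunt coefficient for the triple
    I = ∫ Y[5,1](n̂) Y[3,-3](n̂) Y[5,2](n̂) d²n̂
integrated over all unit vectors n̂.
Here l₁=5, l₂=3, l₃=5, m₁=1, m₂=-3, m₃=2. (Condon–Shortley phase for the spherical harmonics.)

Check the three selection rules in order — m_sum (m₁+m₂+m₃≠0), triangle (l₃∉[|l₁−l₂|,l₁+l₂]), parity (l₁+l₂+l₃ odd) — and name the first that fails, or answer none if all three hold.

m₁+m₂+m₃ = 1 − 3 + 2 = 0  ✓
triangle: |5−3|=2 ≤ l₃=5 ≤ 5+3=8  ✓
parity: l₁+l₂+l₃ = 13 is odd  ✗

parity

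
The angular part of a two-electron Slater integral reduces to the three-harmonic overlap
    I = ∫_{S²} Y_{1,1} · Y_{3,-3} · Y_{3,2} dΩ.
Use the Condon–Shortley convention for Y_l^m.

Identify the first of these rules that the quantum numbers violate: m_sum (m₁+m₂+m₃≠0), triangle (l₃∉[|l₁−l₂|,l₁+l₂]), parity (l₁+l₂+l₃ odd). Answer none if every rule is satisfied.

m₁+m₂+m₃ = 1 − 3 + 2 = 0  ✓
triangle: |1−3|=2 ≤ l₃=3 ≤ 1+3=4  ✓
parity: l₁+l₂+l₃ = 7 is odd  ✗

parity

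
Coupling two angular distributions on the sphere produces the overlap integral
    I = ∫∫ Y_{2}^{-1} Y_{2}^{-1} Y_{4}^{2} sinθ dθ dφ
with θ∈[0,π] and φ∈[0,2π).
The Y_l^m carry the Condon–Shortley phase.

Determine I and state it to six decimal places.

0.254875

Rules hold: Σm=0, L=8 even, 0≤4≤4.
N = 5·5·9 = 225
Δ = 0!·4!·4!/9! = 1/630
Racah Σ t=0..0: t=0:+1/16 = 1/16
⇒ 3j(2 2 4; 0 0 0)² = 2/35, sgn +1
Racah Σ t=0..0: t=0:+1/36 = 1/36
⇒ 3j(2 2 4; -1 -1 2)² = 4/63, sgn +1
4πI² = N·(3j₀)²·(3jₘ)² = 40/49
I = +1·√(0.816327/4π) = 0.25487487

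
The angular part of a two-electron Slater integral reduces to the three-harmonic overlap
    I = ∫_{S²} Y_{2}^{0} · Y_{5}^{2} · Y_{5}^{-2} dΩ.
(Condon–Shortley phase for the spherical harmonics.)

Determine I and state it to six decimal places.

0.097044

m-sum 0 ✓  L=12 even ✓  3≤5≤7 ✓
Π(2lᵢ+1) = 5×11×11 = 605
triangle coeff Δ(2,5,5) = 1/38610
Σ_t [0,2]: t=0:+1/2880 t=1:−1/576 t=2:+1/2880 = -1/960
(3j)²=10/429 [(2 5 5; 0 0 0)], sign=+1
Σ_t [0,2]: t=0:+1/20160 t=1:−1/1440 t=2:+1/2880 = -1/3360
(3j)²=6/715 [(2 5 5; 0 2 -2)], sign=+1
⇒ 4πI² = 20/169
I = (+1)√(20/169/(4π)) = 0.09704356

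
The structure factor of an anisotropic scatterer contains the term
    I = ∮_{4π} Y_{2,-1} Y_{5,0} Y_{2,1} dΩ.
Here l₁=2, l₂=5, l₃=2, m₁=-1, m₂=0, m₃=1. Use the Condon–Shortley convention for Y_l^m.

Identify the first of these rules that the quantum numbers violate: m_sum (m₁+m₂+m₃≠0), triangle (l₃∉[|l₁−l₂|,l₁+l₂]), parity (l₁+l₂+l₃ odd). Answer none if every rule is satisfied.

triangle

m₁+m₂+m₃ = -1 + 0 + 1 = 0  ✓
triangle: |2−5|=3 ≤ l₃=2 ≤ 2+5=7  ✗
parity: l₁+l₂+l₃ = 9 is odd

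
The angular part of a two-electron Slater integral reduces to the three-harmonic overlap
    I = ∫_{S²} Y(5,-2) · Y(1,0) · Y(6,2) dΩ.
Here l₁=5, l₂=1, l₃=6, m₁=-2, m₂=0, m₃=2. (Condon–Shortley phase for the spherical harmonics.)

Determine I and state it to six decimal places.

0.231133

Rules hold: Σm=0, L=12 even, 4≤6≤6.
N = 11·3·13 = 429
Δ = 0!·10!·2!/13! = 1/858
Racah Σ t=0..0: t=0:+1/14400 = 1/14400
⇒ 3j(5 1 6; 0 0 0)² = 6/143, sgn +1
Racah Σ t=0..0: t=0:+1/30240 = 1/30240
⇒ 3j(5 1 6; -2 0 2)² = 16/429, sgn +1
4πI² = N·(3j₀)²·(3jₘ)² = 96/143
I = +1·√(0.671329/4π) = 0.23113338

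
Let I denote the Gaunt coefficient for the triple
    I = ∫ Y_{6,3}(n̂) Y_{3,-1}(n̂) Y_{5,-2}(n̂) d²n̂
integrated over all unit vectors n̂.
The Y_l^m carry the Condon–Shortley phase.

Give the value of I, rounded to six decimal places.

-0.152880

Checks pass: Σm=0; 14 even; l₃=5∈[3,9].
(2·6+1)(2·3+1)(2·5+1) = 1001
Δ: 4! 8! 2! / 15! → 1/675675
sum: t=1:−1/8640 t=2:+1/2304 t=3:−1/8640 = 7/34560
3j²(6 3 5; 0 0 0) = Δ·Π!·Σ² = 7/429  (sign -1)
sum: t=0:+1/34560 t=1:−1/8640 t=2:+1/40320 = -1/16128
3j²(6 3 5; 3 -1 -2) = Δ·Π!·Σ² = 18/1001  (sign +1)
combine: 4πI² = 1001·7/429·18/1001 = 42/143
take √, sign -1: I = -0.15288036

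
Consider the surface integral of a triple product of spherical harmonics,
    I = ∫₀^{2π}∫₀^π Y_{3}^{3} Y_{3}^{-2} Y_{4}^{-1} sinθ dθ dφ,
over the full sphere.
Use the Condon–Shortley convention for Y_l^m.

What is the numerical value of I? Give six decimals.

0.140463

Checks pass: Σm=0; 10 even; l₃=4∈[0,6].
(2·3+1)(2·3+1)(2·4+1) = 441
Δ: 2! 4! 4! / 11! → 1/34650
sum: t=0:+1/72 t=1:−1/16 t=2:+1/72 = -5/144
3j²(3 3 4; 0 0 0) = Δ·Π!·Σ² = 2/77  (sign -1)
sum: t=0:+1/288 = 1/288
3j²(3 3 4; 3 -2 -1) = Δ·Π!·Σ² = 5/231  (sign -1)
combine: 4πI² = 441·2/77·5/231 = 30/121
take √, sign +1: I = 0.14046335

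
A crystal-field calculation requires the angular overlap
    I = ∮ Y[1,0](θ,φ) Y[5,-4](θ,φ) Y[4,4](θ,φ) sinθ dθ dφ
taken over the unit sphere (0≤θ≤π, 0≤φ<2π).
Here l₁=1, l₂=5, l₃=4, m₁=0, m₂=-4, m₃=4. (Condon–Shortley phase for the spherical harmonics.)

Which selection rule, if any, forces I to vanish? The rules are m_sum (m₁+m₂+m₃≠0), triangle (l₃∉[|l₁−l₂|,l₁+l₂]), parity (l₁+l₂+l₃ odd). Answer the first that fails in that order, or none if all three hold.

Σmᵢ = 0  ✓
l₃∈[|l₁−l₂|,l₁+l₂]=[4,6], have l₃=4  ✓
Σlᵢ = 10 ⇒ even  ✓

none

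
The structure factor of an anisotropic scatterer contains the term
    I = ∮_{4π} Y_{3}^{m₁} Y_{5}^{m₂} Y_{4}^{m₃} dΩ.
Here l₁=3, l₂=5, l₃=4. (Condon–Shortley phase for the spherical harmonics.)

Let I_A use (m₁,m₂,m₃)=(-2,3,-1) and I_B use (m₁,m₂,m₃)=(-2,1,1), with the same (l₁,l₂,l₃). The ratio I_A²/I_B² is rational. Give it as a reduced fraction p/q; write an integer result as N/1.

l's match ⇒ only the (l;m) 3-j factors differ between A and B.
A: triangle coeff Δ(3,5,4) = 1/180180; Σ_t [3,4]: t=3:−1/1440 t=4:+1/1152 = 1/5760; (3j)²=1/858 [(3 5 4; -2 3 -1)], sign=-1
B: triangle coeff Δ(3,5,4) = 1/180180; Σ_t [3,4]: t=3:−1/432 t=4:+1/1152 = -5/3456; (3j)²=625/36036 [(3 5 4; -2 1 1)], sign=+1
I_A²/I_B² = (1/858)/(625/36036) = 42/625

42/625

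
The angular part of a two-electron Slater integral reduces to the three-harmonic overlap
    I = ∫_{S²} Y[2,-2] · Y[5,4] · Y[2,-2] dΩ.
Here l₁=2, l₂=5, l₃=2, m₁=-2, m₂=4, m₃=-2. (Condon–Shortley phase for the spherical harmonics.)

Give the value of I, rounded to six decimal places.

|2−5|≤2≤2+5 violated ⇒ I = 0

0.000000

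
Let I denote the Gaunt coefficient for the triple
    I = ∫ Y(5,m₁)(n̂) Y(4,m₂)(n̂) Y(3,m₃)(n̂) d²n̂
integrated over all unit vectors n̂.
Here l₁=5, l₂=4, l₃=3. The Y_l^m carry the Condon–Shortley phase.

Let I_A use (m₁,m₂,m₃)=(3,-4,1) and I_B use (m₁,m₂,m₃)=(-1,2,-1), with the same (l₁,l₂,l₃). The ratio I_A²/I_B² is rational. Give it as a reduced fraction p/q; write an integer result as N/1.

4704/1849

Shared (l₁,l₂,l₃)=(5,4,3): N and (l;000)² cancel in I_A²/I_B².
A: Δ = 6!·4!·2!/13! = 1/180180; Racah Σ t=0..0: t=0:+1/5760 = 1/5760; ⇒ 3j(5 4 3; 3 -4 1)² = 56/2145, sgn +1
B: Δ = 6!·4!·2!/13! = 1/180180; Racah Σ t=4..6: t=4:+1/384 t=5:−1/720 t=6:+1/34560 = 43/34560; ⇒ 3j(5 4 3; -1 2 -1)² = 1849/180180, sgn +1
I_A²/I_B² = (56/2145)/(1849/180180) = 4704/1849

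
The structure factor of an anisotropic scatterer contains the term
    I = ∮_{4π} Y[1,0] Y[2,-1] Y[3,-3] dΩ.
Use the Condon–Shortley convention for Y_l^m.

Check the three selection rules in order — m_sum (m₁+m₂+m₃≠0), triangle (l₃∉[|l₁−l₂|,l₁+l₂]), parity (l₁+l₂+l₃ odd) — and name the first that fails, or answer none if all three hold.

azimuthal sum: 0 − 1 − 3 = -4  ✗
1 ≤ 3 ≤ 3 (triangle on l)
L = 1 + 2 + 3 = 6 (even)

m_sum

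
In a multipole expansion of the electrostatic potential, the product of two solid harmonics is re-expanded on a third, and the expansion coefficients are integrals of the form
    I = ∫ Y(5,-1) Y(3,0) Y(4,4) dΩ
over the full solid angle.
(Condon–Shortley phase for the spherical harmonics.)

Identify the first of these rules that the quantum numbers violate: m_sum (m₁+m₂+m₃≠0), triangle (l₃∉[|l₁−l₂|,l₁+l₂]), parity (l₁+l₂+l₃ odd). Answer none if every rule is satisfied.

m₁+m₂+m₃ = -1 + 0 + 4 = 3  ✗
triangle: |5−3|=2 ≤ l₃=4 ≤ 5+3=8
parity: l₁+l₂+l₃ = 12 is even

m_sum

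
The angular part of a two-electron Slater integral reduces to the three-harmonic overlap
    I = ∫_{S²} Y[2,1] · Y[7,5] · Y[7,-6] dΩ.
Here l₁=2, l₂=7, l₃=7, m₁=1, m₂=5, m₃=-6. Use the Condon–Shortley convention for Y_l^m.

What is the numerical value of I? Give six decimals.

0.196071

Rules hold: Σm=0, L=16 even, 5≤7≤9.
N = 5·15·15 = 1125
Δ = 2!·2!·12!/17! = 1/185640
Racah Σ t=0..2: t=0:+1/2419200 t=1:−1/518400 t=2:+1/2419200 = -1/907200
⇒ 3j(2 7 7; 0 0 0)² = 56/3315, sgn +1
Racah Σ t=0..1: t=0:+1/958003200 t=1:−1/79833600 = -1/87091200
⇒ 3j(2 7 7; 1 5 -6)² = 121/4760, sgn +1
4πI² = N·(3j₀)²·(3jₘ)² = 1815/3757
I = +1·√(0.483098/4π) = 0.19607074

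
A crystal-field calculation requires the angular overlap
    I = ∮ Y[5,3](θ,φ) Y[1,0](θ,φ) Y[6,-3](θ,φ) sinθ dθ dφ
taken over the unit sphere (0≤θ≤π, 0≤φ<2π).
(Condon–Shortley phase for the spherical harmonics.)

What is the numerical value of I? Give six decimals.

m-sum 0 ✓  L=12 even ✓  4≤6≤6 ✓
Π(2lᵢ+1) = 11×3×13 = 429
triangle coeff Δ(5,1,6) = 1/858
Σ_t [0,0]: t=0:+1/14400 = 1/14400
(3j)²=6/143 [(5 1 6; 0 0 0)], sign=+1
Σ_t [0,0]: t=0:+1/80640 = 1/80640
(3j)²=9/286 [(5 1 6; 3 0 -3)], sign=-1
⇒ 4πI² = 81/143
I = (-1)√(81/143/(4π)) = -0.21230956

-0.212310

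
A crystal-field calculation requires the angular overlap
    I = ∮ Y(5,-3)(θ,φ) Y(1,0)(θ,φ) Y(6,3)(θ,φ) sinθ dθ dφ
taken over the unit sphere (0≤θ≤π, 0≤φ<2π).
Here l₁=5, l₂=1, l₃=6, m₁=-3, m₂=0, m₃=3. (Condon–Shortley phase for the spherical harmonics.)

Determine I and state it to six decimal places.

m-sum 0 ✓  L=12 even ✓  4≤6≤6 ✓
Π(2lᵢ+1) = 11×3×13 = 429
triangle coeff Δ(5,1,6) = 1/858
Σ_t [0,0]: t=0:+1/14400 = 1/14400
(3j)²=6/143 [(5 1 6; 0 0 0)], sign=+1
Σ_t [0,0]: t=0:+1/80640 = 1/80640
(3j)²=9/286 [(5 1 6; -3 0 3)], sign=-1
⇒ 4πI² = 81/143
I = (-1)√(81/143/(4π)) = -0.21230956

-0.212310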